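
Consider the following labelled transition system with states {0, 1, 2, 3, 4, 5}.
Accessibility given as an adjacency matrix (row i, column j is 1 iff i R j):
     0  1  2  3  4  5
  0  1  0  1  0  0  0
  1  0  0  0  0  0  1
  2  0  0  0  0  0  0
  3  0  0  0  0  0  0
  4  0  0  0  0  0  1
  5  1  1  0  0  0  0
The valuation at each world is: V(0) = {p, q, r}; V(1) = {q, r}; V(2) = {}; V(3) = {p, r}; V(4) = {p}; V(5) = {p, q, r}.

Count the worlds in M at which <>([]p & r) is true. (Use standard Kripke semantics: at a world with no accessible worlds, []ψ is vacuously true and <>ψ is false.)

Let φ = <>([]p & r). Evaluate φ at each world:
  0 (successors {0, 2}): φ is false.
  1 (successors {5}): φ is false.
  2 (successors ∅): φ is false.
  3 (successors ∅): φ is false.
  4 (successors {5}): φ is false.
  5 (successors {0, 1}): φ is true.
For instance, at 5:
  At 5: <>([]p & r) requires []p & r at some successor in {0, 1}.
    []p & r holds at 1, so <>([]p & r) is true at 5.
      At 1: []p is true, r is true, so []p & r is true.
Satisfying worlds: {5}

1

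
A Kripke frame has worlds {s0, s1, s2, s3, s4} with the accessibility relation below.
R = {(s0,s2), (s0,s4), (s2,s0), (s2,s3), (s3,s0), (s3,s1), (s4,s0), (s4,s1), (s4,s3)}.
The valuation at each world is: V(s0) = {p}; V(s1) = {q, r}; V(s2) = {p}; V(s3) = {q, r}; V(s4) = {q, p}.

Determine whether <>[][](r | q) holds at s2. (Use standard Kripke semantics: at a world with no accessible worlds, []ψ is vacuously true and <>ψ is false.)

No

Recall that []ψ holds at a world iff ψ holds at every accessible world, and <>ψ holds iff ψ holds at some accessible world.
At s2: <>[][](r | q) requires [][](r | q) at some successor in {s0, s3}.
  At s0: [][](r | q) is false.
  At s3: [][](r | q) is false.
So <>[][](r | q) is false at s2.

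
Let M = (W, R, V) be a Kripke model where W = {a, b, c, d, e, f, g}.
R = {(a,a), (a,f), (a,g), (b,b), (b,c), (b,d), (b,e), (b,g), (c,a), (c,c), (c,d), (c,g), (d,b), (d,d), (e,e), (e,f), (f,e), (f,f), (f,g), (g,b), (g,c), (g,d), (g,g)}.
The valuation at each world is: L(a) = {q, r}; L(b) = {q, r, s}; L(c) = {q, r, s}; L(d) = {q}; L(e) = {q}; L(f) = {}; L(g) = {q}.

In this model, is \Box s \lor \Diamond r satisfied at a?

Yes

At a: \Box s is false, \Diamond r is true, so \Box s \lor \Diamond r is true.
  At a: \Box s requires s at every successor {a, f, g}.
    s fails at a, so \Box s is false at a.
  At a: \Diamond r requires r at some successor in {a, f, g}.
    r holds at a, so \Diamond r is true at a.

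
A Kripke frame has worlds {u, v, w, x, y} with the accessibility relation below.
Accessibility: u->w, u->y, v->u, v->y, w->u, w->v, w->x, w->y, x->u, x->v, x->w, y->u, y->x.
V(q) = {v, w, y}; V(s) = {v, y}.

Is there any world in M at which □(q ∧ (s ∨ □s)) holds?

No

Let φ = □(q ∧ (s ∨ □s)). Evaluate φ at each world:
  u (successors {w, y}): φ is false.
  v (successors {u, y}): φ is false.
  w (successors {u, v, x, y}): φ is false.
  x (successors {u, v, w}): φ is false.
  y (successors {u, x}): φ is false.
For instance, at u:
  At u: □(q ∧ (s ∨ □s)) requires q ∧ (s ∨ □s) at every successor {w, y}.
    q ∧ (s ∨ □s) fails at w, so □(q ∧ (s ∨ □s)) is false at u.
      At w: q is true, s ∨ □s is false, so q ∧ (s ∨ □s) is false.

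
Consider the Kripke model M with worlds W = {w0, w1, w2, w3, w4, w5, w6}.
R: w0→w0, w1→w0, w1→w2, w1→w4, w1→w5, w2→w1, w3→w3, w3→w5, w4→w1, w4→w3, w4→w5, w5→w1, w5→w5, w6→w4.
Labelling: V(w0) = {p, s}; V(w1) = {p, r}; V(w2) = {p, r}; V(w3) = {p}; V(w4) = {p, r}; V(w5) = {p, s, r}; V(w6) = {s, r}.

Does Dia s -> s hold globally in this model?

Let φ = Dia s -> s. Evaluate φ at each world:
  w0 (successors {w0}): φ is true.
  w1 (successors {w0, w2, w4, w5}): φ is false.
  w2 (successors {w1}): φ is true.
  w3 (successors {w3, w5}): φ is false.
  w4 (successors {w1, w3, w5}): φ is false.
  w5 (successors {w1, w5}): φ is true.
  w6 (successors {w4}): φ is true.
Detail at w1 (counterexample):
  At w1: Dia s is true, s is false, so Dia s -> s is false.
    At w1: Dia s requires s at some successor in {w0, w2, w4, w5}.
      s holds at w0, so Dia s is true at w1.

No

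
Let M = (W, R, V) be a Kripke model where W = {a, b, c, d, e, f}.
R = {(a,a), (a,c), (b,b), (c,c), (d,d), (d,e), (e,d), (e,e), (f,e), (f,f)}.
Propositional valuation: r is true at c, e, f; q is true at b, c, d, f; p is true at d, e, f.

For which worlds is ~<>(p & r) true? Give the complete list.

a, b, c

Let φ = ~<>(p & r). Evaluate φ at each world:
  a (successors {a, c}): φ is true.
  b (successors {b}): φ is true.
  c (successors {c}): φ is true.
  d (successors {d, e}): φ is false.
  e (successors {d, e}): φ is false.
  f (successors {e, f}): φ is false.
For instance, at c:
  At c: <>(p & r) is false, so ~<>(p & r) is true.
    At c: <>(p & r) requires p & r at some successor in {c}.
      At c: p & r is false.
    So <>(p & r) is false at c.
Satisfying worlds: {a, b, c}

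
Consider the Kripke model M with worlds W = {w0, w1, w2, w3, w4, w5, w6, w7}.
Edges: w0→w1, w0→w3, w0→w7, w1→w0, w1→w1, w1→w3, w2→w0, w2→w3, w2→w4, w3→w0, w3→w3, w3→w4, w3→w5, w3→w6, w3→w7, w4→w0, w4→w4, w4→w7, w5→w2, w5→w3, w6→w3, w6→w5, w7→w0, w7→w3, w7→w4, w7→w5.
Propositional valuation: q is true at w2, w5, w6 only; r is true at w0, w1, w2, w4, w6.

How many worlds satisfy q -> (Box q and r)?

Recall that Box ψ holds at a world iff ψ holds at every accessible world, and Dia ψ holds iff ψ holds at some accessible world.
Let φ = q -> (Box q and r). Evaluate φ at each world:
  w0 (successors {w1, w3, w7}): φ is true.
  w1 (successors {w0, w1, w3}): φ is true.
  w2 (successors {w0, w3, w4}): φ is false.
  w3 (successors {w0, w3, w4, w5, w6, w7}): φ is true.
  w4 (successors {w0, w4, w7}): φ is true.
  w5 (successors {w2, w3}): φ is false.
  w6 (successors {w3, w5}): φ is false.
  w7 (successors {w0, w3, w4, w5}): φ is true.
For instance, at w6:
  At w6: q is true, Box q and r is false, so q -> (Box q and r) is false.
    At w6: Box q is false, r is true, so Box q and r is false.
      At w6: Box q requires q at every successor {w3, w5}.
        q fails at w3, so Box q is false at w6.
Satisfying worlds: {w0, w1, w3, w4, w7}

5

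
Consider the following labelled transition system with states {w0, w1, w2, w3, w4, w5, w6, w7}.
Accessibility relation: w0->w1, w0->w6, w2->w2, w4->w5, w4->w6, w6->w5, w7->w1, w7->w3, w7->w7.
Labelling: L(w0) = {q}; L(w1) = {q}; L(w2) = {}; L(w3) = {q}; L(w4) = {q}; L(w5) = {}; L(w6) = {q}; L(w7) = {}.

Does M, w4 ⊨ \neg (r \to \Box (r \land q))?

No

Recall that \Box ψ holds at a world iff ψ holds at every accessible world, and \Diamond ψ holds iff ψ holds at some accessible world.
At w4: r \to \Box (r \land q) is true, so \neg (r \to \Box (r \land q)) is false.
  At w4: r is false, \Box (r \land q) is false, so r \to \Box (r \land q) is true.
    At w4: \Box (r \land q) requires r \land q at every successor {w5, w6}.
      r \land q fails at w5, so \Box (r \land q) is false at w4.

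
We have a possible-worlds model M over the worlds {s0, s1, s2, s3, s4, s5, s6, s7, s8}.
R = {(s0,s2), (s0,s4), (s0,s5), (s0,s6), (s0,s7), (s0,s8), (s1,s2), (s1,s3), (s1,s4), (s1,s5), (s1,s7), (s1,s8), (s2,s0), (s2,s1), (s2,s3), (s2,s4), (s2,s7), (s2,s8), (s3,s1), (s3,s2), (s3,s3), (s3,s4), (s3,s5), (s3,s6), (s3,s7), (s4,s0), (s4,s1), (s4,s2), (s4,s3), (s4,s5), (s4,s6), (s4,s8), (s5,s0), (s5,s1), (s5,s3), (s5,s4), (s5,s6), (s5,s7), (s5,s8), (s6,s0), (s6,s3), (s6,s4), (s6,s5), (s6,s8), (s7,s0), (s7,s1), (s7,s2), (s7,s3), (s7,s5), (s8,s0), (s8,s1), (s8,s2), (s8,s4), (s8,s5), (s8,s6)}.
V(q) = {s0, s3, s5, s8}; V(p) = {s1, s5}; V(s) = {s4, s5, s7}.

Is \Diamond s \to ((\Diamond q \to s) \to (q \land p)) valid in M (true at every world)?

No

Let φ = \Diamond s \to ((\Diamond q \to s) \to (q \land p)). Evaluate φ at each world:
  s0 (successors {s2, s4, s5, s6, s7, s8}): φ is true.
  s1 (successors {s2, s3, s4, s5, s7, s8}): φ is true.
  s2 (successors {s0, s1, s3, s4, s7, s8}): φ is true.
  s3 (successors {s1, s2, s3, s4, s5, s6, s7}): φ is true.
  s4 (successors {s0, s1, s2, s3, s5, s6, s8}): φ is false.
  s5 (successors {s0, s1, s3, s4, s6, s7, s8}): φ is true.
  s6 (successors {s0, s3, s4, s5, s8}): φ is true.
  s7 (successors {s0, s1, s2, s3, s5}): φ is false.
  s8 (successors {s0, s1, s2, s4, s5, s6}): φ is true.
Detail at s4 (counterexample):
  At s4: \Diamond s is true, (\Diamond q \to s) \to (q \land p) is false, so \Diamond s \to ((\Diamond q \to s) \to (q \land p)) is false.
    At s4: \Diamond s requires s at some successor in {s0, s1, s2, s3, s5, s6, s8}.
      s holds at s5, so \Diamond s is true at s4.
    At s4: \Diamond q \to s is true, q \land p is false, so (\Diamond q \to s) \to (q \land p) is false.
      At s4: \Diamond q is true, s is true, so \Diamond q \to s is true.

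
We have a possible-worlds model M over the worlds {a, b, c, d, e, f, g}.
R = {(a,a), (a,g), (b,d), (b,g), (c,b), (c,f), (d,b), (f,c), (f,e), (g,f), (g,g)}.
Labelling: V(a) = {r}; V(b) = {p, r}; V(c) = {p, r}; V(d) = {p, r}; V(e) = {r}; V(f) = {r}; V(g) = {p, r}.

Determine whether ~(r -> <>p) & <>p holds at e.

At e: ~(r -> <>p) is true, <>p is false, so ~(r -> <>p) & <>p is false.
  At e: r -> <>p is false, so ~(r -> <>p) is true.
    At e: r is true, <>p is false, so r -> <>p is false.
      At e: no accessible worlds, so <>p is false.
  At e: no accessible worlds, so <>p is false.

No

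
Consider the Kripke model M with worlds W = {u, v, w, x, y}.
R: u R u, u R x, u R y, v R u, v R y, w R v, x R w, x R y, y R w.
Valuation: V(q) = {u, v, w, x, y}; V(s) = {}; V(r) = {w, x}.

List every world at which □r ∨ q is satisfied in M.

Let φ = □r ∨ q. Evaluate φ at each world:
  u (successors {u, x, y}): φ is true.
  v (successors {u, y}): φ is true.
  w (successors {v}): φ is true.
  x (successors {w, y}): φ is true.
  y (successors {w}): φ is true.
For instance, at u:
  At u: □r is false, q is true, so □r ∨ q is true.
    At u: □r requires r at every successor {u, x, y}.
      r fails at u, so □r is false at u.
Satisfying worlds: {u, v, w, x, y}

u, v, w, x, y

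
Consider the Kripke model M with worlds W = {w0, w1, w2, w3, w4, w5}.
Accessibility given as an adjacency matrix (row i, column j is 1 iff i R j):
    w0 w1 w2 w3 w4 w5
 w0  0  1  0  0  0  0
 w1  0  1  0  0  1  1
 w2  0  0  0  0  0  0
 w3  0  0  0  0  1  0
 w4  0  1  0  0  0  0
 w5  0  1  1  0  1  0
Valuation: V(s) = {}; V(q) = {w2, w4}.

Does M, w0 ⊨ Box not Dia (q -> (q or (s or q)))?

At w0: Box not Dia (q -> (q or (s or q))) requires not Dia (q -> (q or (s or q))) at every successor {w1}.
  not Dia (q -> (q or (s or q))) fails at w1, so Box not Dia (q -> (q or (s or q))) is false at w0.
    At w1: Dia (q -> (q or (s or q))) is true, so not Dia (q -> (q or (s or q))) is false.
      At w1: Dia (q -> (q or (s or q))) requires q -> (q or (s or q)) at some successor in {w1, w4, w5}.
        q -> (q or (s or q)) holds at w1, so Dia (q -> (q or (s or q))) is true at w1.

No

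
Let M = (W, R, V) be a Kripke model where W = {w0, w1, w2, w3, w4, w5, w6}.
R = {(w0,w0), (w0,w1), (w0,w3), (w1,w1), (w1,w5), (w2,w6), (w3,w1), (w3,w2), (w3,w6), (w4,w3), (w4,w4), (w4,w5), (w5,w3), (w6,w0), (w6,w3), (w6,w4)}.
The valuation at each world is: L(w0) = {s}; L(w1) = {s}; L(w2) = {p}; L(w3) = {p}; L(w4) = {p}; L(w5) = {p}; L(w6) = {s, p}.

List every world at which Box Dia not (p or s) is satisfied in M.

none

Let φ = Box Dia not (p or s). Evaluate φ at each world:
  w0 (successors {w0, w1, w3}): φ is false.
  w1 (successors {w1, w5}): φ is false.
  w2 (successors {w6}): φ is false.
  w3 (successors {w1, w2, w6}): φ is false.
  w4 (successors {w3, w4, w5}): φ is false.
  w5 (successors {w3}): φ is false.
  w6 (successors {w0, w3, w4}): φ is false.
For instance, at w0:
  At w0: Box Dia not (p or s) requires Dia not (p or s) at every successor {w0, w1, w3}.
    Dia not (p or s) fails at w0, so Box Dia not (p or s) is false at w0.
      At w0: Dia not (p or s) requires not (p or s) at some successor in {w0, w1, w3}.
        At w0: not (p or s) is false.
        At w1: not (p or s) is false.
        At w3: not (p or s) is false.
      So Dia not (p or s) is false at w0.
Satisfying worlds: none.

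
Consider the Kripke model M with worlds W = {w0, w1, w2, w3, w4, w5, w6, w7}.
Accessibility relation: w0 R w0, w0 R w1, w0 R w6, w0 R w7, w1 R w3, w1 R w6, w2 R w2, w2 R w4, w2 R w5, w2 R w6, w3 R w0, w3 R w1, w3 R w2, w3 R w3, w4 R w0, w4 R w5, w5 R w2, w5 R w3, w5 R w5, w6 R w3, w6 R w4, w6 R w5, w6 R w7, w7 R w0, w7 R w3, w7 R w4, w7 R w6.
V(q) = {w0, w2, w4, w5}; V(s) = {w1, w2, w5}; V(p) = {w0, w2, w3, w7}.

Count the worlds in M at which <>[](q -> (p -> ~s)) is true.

7

Let φ = <>[](q -> (p -> ~s)). Evaluate φ at each world:
  w0 (successors {w0, w1, w6, w7}): φ is true.
  w1 (successors {w3, w6}): φ is true.
  w2 (successors {w2, w4, w5, w6}): φ is true.
  w3 (successors {w0, w1, w2, w3}): φ is true.
  w4 (successors {w0, w5}): φ is true.
  w5 (successors {w2, w3, w5}): φ is false.
  w6 (successors {w3, w4, w5, w7}): φ is true.
  w7 (successors {w0, w3, w4, w6}): φ is true.
For instance, at w7:
  At w7: <>[](q -> (p -> ~s)) requires [](q -> (p -> ~s)) at some successor in {w0, w3, w4, w6}.
    [](q -> (p -> ~s)) holds at w0, so <>[](q -> (p -> ~s)) is true at w7.
      At w0: [](q -> (p -> ~s)) requires q -> (p -> ~s) at every successor {w0, w1, w6, w7}.
        At w0: q -> (p -> ~s) is true.
        At w1: q -> (p -> ~s) is true.
        At w6: q -> (p -> ~s) is true.
        At w7: q -> (p -> ~s) is true.
      So [](q -> (p -> ~s)) is true at w0.
Satisfying worlds: {w0, w1, w2, w3, w4, w6, w7}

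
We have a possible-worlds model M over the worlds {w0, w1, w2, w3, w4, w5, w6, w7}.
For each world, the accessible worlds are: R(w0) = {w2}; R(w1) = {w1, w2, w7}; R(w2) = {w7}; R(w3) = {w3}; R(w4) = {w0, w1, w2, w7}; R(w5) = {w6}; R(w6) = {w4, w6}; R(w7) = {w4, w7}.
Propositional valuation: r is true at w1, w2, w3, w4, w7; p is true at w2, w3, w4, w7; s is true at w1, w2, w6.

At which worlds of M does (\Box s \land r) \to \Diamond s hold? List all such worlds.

w0, w1, w2, w3, w4, w5, w6, w7

Let φ = (\Box s \land r) \to \Diamond s. Evaluate φ at each world:
  w0 (successors {w2}): φ is true.
  w1 (successors {w1, w2, w7}): φ is true.
  w2 (successors {w7}): φ is true.
  w3 (successors {w3}): φ is true.
  w4 (successors {w0, w1, w2, w7}): φ is true.
  w5 (successors {w6}): φ is true.
  w6 (successors {w4, w6}): φ is true.
  w7 (successors {w4, w7}): φ is true.
For instance, at w6:
  At w6: \Box s \land r is false, \Diamond s is true, so (\Box s \land r) \to \Diamond s is true.
    At w6: \Box s is false, r is false, so \Box s \land r is false.
      At w6: \Box s requires s at every successor {w4, w6}.
        s fails at w4, so \Box s is false at w6.
    At w6: \Diamond s requires s at some successor in {w4, w6}.
      s holds at w6, so \Diamond s is true at w6.
Satisfying worlds: {w0, w1, w2, w3, w4, w5, w6, w7}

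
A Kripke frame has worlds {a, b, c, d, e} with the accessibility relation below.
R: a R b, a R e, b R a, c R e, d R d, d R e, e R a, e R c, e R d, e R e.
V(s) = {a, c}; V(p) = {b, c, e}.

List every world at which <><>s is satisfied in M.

a, c, d, e

Let φ = <><>s. Evaluate φ at each world:
  a (successors {b, e}): φ is true.
  b (successors {a}): φ is false.
  c (successors {e}): φ is true.
  d (successors {d, e}): φ is true.
  e (successors {a, c, d, e}): φ is true.
For instance, at d:
  At d: <><>s requires <>s at some successor in {d, e}.
    <>s holds at e, so <><>s is true at d.
      At e: <>s requires s at some successor in {a, c, d, e}.
        s holds at a, so <>s is true at e.
Satisfying worlds: {a, c, d, e}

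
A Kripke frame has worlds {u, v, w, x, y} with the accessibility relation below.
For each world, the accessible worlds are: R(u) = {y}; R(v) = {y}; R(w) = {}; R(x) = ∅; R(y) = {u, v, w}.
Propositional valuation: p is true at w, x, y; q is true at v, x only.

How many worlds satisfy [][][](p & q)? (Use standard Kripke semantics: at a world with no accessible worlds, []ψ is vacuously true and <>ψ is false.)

2

Recall that []ψ holds at a world iff ψ holds at every accessible world, and <>ψ holds iff ψ holds at some accessible world.
Let φ = [][][](p & q). Evaluate φ at each world:
  u (successors {y}): φ is false.
  v (successors {y}): φ is false.
  w (successors ∅): φ is true.
  x (successors ∅): φ is true.
  y (successors {u, v, w}): φ is false.
For instance, at u:
  At u: [][][](p & q) requires [][](p & q) at every successor {y}.
    [][](p & q) fails at y, so [][][](p & q) is false at u.
      At y: [][](p & q) requires [](p & q) at every successor {u, v, w}.
        [](p & q) fails at u, so [][](p & q) is false at y.
Satisfying worlds: {w, x}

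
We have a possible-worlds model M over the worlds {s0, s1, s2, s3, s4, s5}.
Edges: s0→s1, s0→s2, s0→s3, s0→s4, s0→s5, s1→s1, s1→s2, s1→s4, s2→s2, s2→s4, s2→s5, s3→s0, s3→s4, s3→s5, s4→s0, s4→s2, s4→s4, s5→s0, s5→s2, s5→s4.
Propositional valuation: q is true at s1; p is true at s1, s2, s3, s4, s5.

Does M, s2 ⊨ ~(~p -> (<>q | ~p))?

No

Recall that <>ψ holds at a world iff ψ holds at some accessible world.
At s2: ~p -> (<>q | ~p) is true, so ~(~p -> (<>q | ~p)) is false.
  At s2: ~p is false, <>q | ~p is false, so ~p -> (<>q | ~p) is true.
    At s2: <>q is false, ~p is false, so <>q | ~p is false.
      At s2: <>q requires q at some successor in {s2, s4, s5}.
        At s2: q is false.
        At s4: q is false.
        At s5: q is false.
      So <>q is false at s2.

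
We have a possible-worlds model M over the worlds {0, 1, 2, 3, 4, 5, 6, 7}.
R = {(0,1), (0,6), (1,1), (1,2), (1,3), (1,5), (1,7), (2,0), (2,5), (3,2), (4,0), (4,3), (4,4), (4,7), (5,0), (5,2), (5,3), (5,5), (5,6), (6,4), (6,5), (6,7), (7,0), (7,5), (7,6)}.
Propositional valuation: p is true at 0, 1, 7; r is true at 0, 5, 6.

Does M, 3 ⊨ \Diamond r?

No

At 3: \Diamond r requires r at some successor in {2}.
  At 2: r is false.
So \Diamond r is false at 3.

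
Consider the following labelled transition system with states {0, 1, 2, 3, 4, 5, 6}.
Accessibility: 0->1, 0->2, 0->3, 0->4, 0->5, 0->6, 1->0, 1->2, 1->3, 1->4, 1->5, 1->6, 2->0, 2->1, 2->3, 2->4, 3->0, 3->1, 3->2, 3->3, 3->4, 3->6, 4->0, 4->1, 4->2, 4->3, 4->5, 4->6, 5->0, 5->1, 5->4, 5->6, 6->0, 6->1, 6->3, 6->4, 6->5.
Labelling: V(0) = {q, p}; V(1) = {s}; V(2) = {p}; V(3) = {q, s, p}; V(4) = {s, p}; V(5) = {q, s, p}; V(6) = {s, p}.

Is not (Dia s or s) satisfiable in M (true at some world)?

Let φ = not (Dia s or s). Evaluate φ at each world:
  0 (successors {1, 2, 3, 4, 5, 6}): φ is false.
  1 (successors {0, 2, 3, 4, 5, 6}): φ is false.
  2 (successors {0, 1, 3, 4}): φ is false.
  3 (successors {0, 1, 2, 3, 4, 6}): φ is false.
  4 (successors {0, 1, 2, 3, 5, 6}): φ is false.
  5 (successors {0, 1, 4, 6}): φ is false.
  6 (successors {0, 1, 3, 4, 5}): φ is false.
For instance, at 0:
  At 0: Dia s or s is true, so not (Dia s or s) is false.
    At 0: Dia s is true, s is false, so Dia s or s is true.
      At 0: Dia s requires s at some successor in {1, 2, 3, 4, 5, 6}.
        s holds at 1, so Dia s is true at 0.

No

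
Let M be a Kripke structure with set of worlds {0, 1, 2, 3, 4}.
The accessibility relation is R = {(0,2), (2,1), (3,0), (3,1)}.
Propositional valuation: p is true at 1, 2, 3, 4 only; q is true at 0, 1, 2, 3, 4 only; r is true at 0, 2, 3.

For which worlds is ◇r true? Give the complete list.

Let φ = ◇r. Evaluate φ at each world:
  0 (successors {2}): φ is true.
  1 (successors ∅): φ is false.
  2 (successors {1}): φ is false.
  3 (successors {0, 1}): φ is true.
  4 (successors ∅): φ is false.
For instance, at 2:
  At 2: ◇r requires r at some successor in {1}.
    At 1: r is false.
  So ◇r is false at 2.
Satisfying worlds: {0, 3}

0, 3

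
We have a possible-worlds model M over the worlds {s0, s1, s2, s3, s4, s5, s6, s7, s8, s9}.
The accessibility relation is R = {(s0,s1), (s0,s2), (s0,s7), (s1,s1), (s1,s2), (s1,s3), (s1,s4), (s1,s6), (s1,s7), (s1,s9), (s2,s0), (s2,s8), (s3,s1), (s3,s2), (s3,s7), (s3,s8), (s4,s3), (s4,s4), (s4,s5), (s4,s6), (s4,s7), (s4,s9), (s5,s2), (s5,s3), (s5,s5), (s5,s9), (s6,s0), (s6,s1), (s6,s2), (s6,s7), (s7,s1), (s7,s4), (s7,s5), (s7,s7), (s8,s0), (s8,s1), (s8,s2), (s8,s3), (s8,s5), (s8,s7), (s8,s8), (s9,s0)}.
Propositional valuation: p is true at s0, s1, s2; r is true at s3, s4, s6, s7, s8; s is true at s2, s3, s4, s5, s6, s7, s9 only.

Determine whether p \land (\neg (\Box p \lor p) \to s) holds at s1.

Recall that \Box ψ holds at a world iff ψ holds at every accessible world, and \Diamond ψ holds iff ψ holds at some accessible world.
At s1: p is true, \neg (\Box p \lor p) \to s is true, so p \land (\neg (\Box p \lor p) \to s) is true.
  At s1: \neg (\Box p \lor p) is false, s is false, so \neg (\Box p \lor p) \to s is true.
    At s1: \Box p \lor p is true, so \neg (\Box p \lor p) is false.
      At s1: \Box p is false, p is true, so \Box p \lor p is true.

Yes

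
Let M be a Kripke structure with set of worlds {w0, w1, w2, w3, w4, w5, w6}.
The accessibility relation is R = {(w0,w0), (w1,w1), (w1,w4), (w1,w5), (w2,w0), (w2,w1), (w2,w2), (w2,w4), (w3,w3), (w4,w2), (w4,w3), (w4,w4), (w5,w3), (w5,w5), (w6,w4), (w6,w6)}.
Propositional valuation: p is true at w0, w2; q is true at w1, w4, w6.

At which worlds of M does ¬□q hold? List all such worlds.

w0, w1, w2, w3, w4, w5

Recall that □ψ holds at a world iff ψ holds at every accessible world, and ◇ψ holds iff ψ holds at some accessible world.
Let φ = ¬□q. Evaluate φ at each world:
  w0 (successors {w0}): φ is true.
  w1 (successors {w1, w4, w5}): φ is true.
  w2 (successors {w0, w1, w2, w4}): φ is true.
  w3 (successors {w3}): φ is true.
  w4 (successors {w2, w3, w4}): φ is true.
  w5 (successors {w3, w5}): φ is true.
  w6 (successors {w4, w6}): φ is false.
For instance, at w6:
  At w6: □q is true, so ¬□q is false.
    At w6: □q requires q at every successor {w4, w6}.
      At w4: q is true.
      At w6: q is true.
    So □q is true at w6.
Satisfying worlds: {w0, w1, w2, w3, w4, w5}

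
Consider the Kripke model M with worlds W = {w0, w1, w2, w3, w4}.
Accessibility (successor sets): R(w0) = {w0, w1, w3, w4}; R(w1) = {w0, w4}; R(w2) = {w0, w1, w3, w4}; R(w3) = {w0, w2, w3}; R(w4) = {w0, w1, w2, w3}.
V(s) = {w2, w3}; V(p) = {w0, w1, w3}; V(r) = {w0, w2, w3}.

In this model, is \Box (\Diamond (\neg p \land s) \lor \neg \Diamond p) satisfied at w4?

Recall that \Box ψ holds at a world iff ψ holds at every accessible world, and \Diamond ψ holds iff ψ holds at some accessible world.
At w4: \Box (\Diamond (\neg p \land s) \lor \neg \Diamond p) requires \Diamond (\neg p \land s) \lor \neg \Diamond p at every successor {w0, w1, w2, w3}.
  \Diamond (\neg p \land s) \lor \neg \Diamond p fails at w0, so \Box (\Diamond (\neg p \land s) \lor \neg \Diamond p) is false at w4.
    At w0: \Diamond (\neg p \land s) is false, \neg \Diamond p is false, so \Diamond (\neg p \land s) \lor \neg \Diamond p is false.
      At w0: \Diamond (\neg p \land s) requires \neg p \land s at some successor in {w0, w1, w3, w4}.
        At w0: \neg p \land s is false.
        At w1: \neg p \land s is false.
        At w3: \neg p \land s is false.
        At w4: \neg p \land s is false.
      So \Diamond (\neg p \land s) is false at w0.
      At w0: \Diamond p is true, so \neg \Diamond p is false.

No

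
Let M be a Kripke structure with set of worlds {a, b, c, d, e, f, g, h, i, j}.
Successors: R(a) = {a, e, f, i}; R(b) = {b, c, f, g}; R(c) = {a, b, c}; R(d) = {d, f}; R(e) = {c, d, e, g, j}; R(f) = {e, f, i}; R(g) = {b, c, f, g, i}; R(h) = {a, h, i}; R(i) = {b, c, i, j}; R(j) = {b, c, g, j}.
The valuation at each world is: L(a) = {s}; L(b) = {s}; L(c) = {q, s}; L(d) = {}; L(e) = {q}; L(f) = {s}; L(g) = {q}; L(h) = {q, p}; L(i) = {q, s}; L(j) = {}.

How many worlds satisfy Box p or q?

Let φ = Box p or q. Evaluate φ at each world:
  a (successors {a, e, f, i}): φ is false.
  b (successors {b, c, f, g}): φ is false.
  c (successors {a, b, c}): φ is true.
  d (successors {d, f}): φ is false.
  e (successors {c, d, e, g, j}): φ is true.
  f (successors {e, f, i}): φ is false.
  g (successors {b, c, f, g, i}): φ is true.
  h (successors {a, h, i}): φ is true.
  i (successors {b, c, i, j}): φ is true.
  j (successors {b, c, g, j}): φ is false.
For instance, at b:
  At b: Box p is false, q is false, so Box p or q is false.
    At b: Box p requires p at every successor {b, c, f, g}.
      p fails at b, so Box p is false at b.
Satisfying worlds: {c, e, g, h, i}

5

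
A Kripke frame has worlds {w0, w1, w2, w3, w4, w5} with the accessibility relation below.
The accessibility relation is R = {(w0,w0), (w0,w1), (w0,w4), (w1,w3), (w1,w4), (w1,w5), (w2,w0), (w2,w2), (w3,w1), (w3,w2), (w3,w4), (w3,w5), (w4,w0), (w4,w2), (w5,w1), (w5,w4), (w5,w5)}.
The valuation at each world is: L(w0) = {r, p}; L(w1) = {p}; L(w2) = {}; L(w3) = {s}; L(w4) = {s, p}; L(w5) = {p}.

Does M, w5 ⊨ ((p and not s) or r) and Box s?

Recall that Box ψ holds at a world iff ψ holds at every accessible world, and Dia ψ holds iff ψ holds at some accessible world.
At w5: (p and not s) or r is true, Box s is false, so ((p and not s) or r) and Box s is false.
  At w5: Box s requires s at every successor {w1, w4, w5}.
    s fails at w1, so Box s is false at w5.

No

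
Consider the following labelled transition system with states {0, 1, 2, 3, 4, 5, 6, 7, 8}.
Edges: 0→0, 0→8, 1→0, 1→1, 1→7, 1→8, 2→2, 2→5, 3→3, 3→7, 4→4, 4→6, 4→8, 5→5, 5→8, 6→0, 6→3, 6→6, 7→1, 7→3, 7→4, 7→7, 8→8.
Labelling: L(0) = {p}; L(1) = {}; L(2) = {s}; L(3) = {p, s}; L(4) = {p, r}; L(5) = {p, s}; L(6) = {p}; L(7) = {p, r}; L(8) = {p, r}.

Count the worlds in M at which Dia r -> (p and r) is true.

Recall that Dia ψ holds at a world iff ψ holds at some accessible world.
Let φ = Dia r -> (p and r). Evaluate φ at each world:
  0 (successors {0, 8}): φ is false.
  1 (successors {0, 1, 7, 8}): φ is false.
  2 (successors {2, 5}): φ is true.
  3 (successors {3, 7}): φ is false.
  4 (successors {4, 6, 8}): φ is true.
  5 (successors {5, 8}): φ is false.
  6 (successors {0, 3, 6}): φ is true.
  7 (successors {1, 3, 4, 7}): φ is true.
  8 (successors {8}): φ is true.
For instance, at 3:
  At 3: Dia r is true, p and r is false, so Dia r -> (p and r) is false.
    At 3: Dia r requires r at some successor in {3, 7}.
      r holds at 7, so Dia r is true at 3.
Satisfying worlds: {2, 4, 6, 7, 8}

5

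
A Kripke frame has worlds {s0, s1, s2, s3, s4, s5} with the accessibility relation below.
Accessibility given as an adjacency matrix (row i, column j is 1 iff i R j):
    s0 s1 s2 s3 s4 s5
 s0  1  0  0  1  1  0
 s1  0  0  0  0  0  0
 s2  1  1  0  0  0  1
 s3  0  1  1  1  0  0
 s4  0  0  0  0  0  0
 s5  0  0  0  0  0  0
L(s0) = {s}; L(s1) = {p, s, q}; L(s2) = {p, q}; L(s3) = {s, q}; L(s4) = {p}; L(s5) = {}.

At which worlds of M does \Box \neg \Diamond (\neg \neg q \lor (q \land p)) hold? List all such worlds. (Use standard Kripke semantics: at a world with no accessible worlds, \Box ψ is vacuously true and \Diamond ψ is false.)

s1, s4, s5

Let φ = \Box \neg \Diamond (\neg \neg q \lor (q \land p)). Evaluate φ at each world:
  s0 (successors {s0, s3, s4}): φ is false.
  s1 (successors ∅): φ is true.
  s2 (successors {s0, s1, s5}): φ is false.
  s3 (successors {s1, s2, s3}): φ is false.
  s4 (successors ∅): φ is true.
  s5 (successors ∅): φ is true.
For instance, at s0:
  At s0: \Box \neg \Diamond (\neg \neg q \lor (q \land p)) requires \neg \Diamond (\neg \neg q \lor (q \land p)) at every successor {s0, s3, s4}.
    \neg \Diamond (\neg \neg q \lor (q \land p)) fails at s0, so \Box \neg \Diamond (\neg \neg q \lor (q \land p)) is false at s0.
      At s0: \Diamond (\neg \neg q \lor (q \land p)) is true, so \neg \Diamond (\neg \neg q \lor (q \land p)) is false.
Satisfying worlds: {s1, s4, s5}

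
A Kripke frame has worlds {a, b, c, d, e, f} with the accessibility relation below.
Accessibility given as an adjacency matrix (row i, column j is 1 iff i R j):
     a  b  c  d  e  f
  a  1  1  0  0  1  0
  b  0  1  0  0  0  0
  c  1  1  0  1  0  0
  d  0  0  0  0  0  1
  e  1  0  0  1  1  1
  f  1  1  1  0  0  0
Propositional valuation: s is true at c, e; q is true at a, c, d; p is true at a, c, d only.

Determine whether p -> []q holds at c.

No

At c: p is true, []q is false, so p -> []q is false.
  At c: []q requires q at every successor {a, b, d}.
    q fails at b, so []q is false at c.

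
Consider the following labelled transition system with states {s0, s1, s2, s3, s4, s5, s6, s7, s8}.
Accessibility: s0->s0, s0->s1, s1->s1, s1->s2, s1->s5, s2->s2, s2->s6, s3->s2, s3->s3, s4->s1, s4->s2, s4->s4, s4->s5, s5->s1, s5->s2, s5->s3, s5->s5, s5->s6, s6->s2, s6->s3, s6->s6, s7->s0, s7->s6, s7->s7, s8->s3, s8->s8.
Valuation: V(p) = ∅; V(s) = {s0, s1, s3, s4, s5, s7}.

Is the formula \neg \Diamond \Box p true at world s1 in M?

Yes

Recall that \Box ψ holds at a world iff ψ holds at every accessible world, and \Diamond ψ holds iff ψ holds at some accessible world.
At s1: \Diamond \Box p is false, so \neg \Diamond \Box p is true.
  At s1: \Diamond \Box p requires \Box p at some successor in {s1, s2, s5}.
    At s1: \Box p is false.
    At s2: \Box p is false.
    At s5: \Box p is false.
  So \Diamond \Box p is false at s1.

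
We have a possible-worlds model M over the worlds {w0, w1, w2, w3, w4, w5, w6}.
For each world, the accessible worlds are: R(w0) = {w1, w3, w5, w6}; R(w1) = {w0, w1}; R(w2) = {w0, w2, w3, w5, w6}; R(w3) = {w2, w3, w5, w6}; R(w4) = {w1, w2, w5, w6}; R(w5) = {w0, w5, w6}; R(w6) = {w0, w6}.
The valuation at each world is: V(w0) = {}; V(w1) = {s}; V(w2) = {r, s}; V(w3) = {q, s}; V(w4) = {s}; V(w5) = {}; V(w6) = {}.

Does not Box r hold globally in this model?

Recall that Box ψ holds at a world iff ψ holds at every accessible world, and Dia ψ holds iff ψ holds at some accessible world.
Let φ = not Box r. Evaluate φ at each world:
  w0 (successors {w1, w3, w5, w6}): φ is true.
  w1 (successors {w0, w1}): φ is true.
  w2 (successors {w0, w2, w3, w5, w6}): φ is true.
  w3 (successors {w2, w3, w5, w6}): φ is true.
  w4 (successors {w1, w2, w5, w6}): φ is true.
  w5 (successors {w0, w5, w6}): φ is true.
  w6 (successors {w0, w6}): φ is true.
For instance, at w4:
  At w4: Box r is false, so not Box r is true.
    At w4: Box r requires r at every successor {w1, w2, w5, w6}.
      r fails at w1, so Box r is false at w4.

Yes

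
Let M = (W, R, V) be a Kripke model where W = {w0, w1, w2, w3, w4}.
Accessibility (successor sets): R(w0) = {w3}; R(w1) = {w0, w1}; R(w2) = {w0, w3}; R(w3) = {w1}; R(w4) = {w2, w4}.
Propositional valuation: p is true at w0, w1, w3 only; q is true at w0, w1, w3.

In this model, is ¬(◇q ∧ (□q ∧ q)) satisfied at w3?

No

At w3: ◇q ∧ (□q ∧ q) is true, so ¬(◇q ∧ (□q ∧ q)) is false.
  At w3: ◇q is true, □q ∧ q is true, so ◇q ∧ (□q ∧ q) is true.
    At w3: ◇q requires q at some successor in {w1}.
      q holds at w1, so ◇q is true at w3.
    At w3: □q is true, q is true, so □q ∧ q is true.
      At w3: □q requires q at every successor {w1}.
        At w1: q is true.
      So □q is true at w3.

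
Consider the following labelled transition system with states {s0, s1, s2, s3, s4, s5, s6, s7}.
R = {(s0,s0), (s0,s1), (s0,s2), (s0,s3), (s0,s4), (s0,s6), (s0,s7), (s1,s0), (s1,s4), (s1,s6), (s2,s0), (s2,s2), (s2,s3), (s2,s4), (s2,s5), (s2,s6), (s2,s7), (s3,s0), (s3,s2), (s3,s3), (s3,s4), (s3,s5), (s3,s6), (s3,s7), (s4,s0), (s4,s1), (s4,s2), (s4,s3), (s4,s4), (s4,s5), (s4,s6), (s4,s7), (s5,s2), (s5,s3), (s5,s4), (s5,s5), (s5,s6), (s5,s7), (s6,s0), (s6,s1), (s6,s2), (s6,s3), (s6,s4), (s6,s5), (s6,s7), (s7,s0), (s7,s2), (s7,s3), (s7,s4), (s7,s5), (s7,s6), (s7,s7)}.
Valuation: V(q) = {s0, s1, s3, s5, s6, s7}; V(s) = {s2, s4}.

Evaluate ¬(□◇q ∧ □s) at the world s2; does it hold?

Recall that □ψ holds at a world iff ψ holds at every accessible world, and ◇ψ holds iff ψ holds at some accessible world.
At s2: □◇q ∧ □s is false, so ¬(□◇q ∧ □s) is true.
  At s2: □◇q is true, □s is false, so □◇q ∧ □s is false.
    At s2: □◇q requires ◇q at every successor {s0, s2, s3, s4, s5, s6, s7}.
      At s0: ◇q is true.
      At s2: ◇q is true.
      At s3: ◇q is true.
      At s4: ◇q is true.
      At s5: ◇q is true.
      At s6: ◇q is true.
      At s7: ◇q is true.
    So □◇q is true at s2.
    At s2: □s requires s at every successor {s0, s2, s3, s4, s5, s6, s7}.
      s fails at s0, so □s is false at s2.

Yes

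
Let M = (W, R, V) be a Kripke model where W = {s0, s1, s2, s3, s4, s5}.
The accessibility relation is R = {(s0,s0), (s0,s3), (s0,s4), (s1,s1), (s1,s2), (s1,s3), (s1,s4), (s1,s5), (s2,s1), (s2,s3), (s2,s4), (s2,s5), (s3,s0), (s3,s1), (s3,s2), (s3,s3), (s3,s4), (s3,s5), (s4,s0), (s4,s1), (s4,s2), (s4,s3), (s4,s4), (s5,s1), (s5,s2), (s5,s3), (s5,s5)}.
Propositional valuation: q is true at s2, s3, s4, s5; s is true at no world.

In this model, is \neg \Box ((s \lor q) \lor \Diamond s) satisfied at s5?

At s5: \Box ((s \lor q) \lor \Diamond s) is false, so \neg \Box ((s \lor q) \lor \Diamond s) is true.
  At s5: \Box ((s \lor q) \lor \Diamond s) requires (s \lor q) \lor \Diamond s at every successor {s1, s2, s3, s5}.
    (s \lor q) \lor \Diamond s fails at s1, so \Box ((s \lor q) \lor \Diamond s) is false at s5.
      At s1: s \lor q is false, \Diamond s is false, so (s \lor q) \lor \Diamond s is false.

Yes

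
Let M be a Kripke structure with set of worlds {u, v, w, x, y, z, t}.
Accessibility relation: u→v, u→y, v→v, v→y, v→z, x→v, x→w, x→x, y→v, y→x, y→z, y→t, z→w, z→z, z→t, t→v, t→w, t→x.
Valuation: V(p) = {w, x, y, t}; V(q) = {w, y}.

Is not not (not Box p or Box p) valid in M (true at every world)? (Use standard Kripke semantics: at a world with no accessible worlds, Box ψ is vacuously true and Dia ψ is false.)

Let φ = not not (not Box p or Box p). Evaluate φ at each world:
  u (successors {v, y}): φ is true.
  v (successors {v, y, z}): φ is true.
  w (successors ∅): φ is true.
  x (successors {v, w, x}): φ is true.
  y (successors {v, x, z, t}): φ is true.
  z (successors {w, z, t}): φ is true.
  t (successors {v, w, x}): φ is true.
For instance, at u:
  At u: not (not Box p or Box p) is false, so not not (not Box p or Box p) is true.
    At u: not Box p or Box p is true, so not (not Box p or Box p) is false.
      At u: not Box p is true, Box p is false, so not Box p or Box p is true.

Yes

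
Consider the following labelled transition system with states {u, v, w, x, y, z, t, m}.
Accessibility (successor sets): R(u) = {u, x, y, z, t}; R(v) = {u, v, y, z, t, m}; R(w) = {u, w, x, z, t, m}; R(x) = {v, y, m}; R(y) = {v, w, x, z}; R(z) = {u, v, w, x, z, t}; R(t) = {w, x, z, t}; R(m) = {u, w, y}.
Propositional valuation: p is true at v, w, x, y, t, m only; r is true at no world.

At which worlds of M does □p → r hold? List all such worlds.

u, v, w, y, z, t, m

Let φ = □p → r. Evaluate φ at each world:
  u (successors {u, x, y, z, t}): φ is true.
  v (successors {u, v, y, z, t, m}): φ is true.
  w (successors {u, w, x, z, t, m}): φ is true.
  x (successors {v, y, m}): φ is false.
  y (successors {v, w, x, z}): φ is true.
  z (successors {u, v, w, x, z, t}): φ is true.
  t (successors {w, x, z, t}): φ is true.
  m (successors {u, w, y}): φ is true.
For instance, at w:
  At w: □p is false, r is false, so □p → r is true.
    At w: □p requires p at every successor {u, w, x, z, t, m}.
      p fails at u, so □p is false at w.
Satisfying worlds: {u, v, w, y, z, t, m}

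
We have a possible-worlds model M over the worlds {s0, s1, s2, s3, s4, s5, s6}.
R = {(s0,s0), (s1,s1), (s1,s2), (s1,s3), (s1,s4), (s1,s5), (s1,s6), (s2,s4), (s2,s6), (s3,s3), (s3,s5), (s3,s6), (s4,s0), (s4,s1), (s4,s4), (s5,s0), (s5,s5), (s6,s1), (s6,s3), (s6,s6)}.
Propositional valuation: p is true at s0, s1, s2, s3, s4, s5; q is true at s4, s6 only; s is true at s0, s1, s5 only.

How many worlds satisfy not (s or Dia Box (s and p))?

Recall that Box ψ holds at a world iff ψ holds at every accessible world, and Dia ψ holds iff ψ holds at some accessible world.
Let φ = not (s or Dia Box (s and p)). Evaluate φ at each world:
  s0 (successors {s0}): φ is false.
  s1 (successors {s1, s2, s3, s4, s5, s6}): φ is false.
  s2 (successors {s4, s6}): φ is true.
  s3 (successors {s3, s5, s6}): φ is false.
  s4 (successors {s0, s1, s4}): φ is false.
  s5 (successors {s0, s5}): φ is false.
  s6 (successors {s1, s3, s6}): φ is true.
For instance, at s0:
  At s0: s or Dia Box (s and p) is true, so not (s or Dia Box (s and p)) is false.
    At s0: s is true, Dia Box (s and p) is true, so s or Dia Box (s and p) is true.
      At s0: Dia Box (s and p) requires Box (s and p) at some successor in {s0}.
        Box (s and p) holds at s0, so Dia Box (s and p) is true at s0.
Satisfying worlds: {s2, s6}

2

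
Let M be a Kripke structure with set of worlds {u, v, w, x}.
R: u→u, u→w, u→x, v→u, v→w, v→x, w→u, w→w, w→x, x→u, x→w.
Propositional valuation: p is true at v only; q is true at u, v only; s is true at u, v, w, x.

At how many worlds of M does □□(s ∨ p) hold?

Recall that □ψ holds at a world iff ψ holds at every accessible world, and ◇ψ holds iff ψ holds at some accessible world.
Let φ = □□(s ∨ p). Evaluate φ at each world:
  u (successors {u, w, x}): φ is true.
  v (successors {u, w, x}): φ is true.
  w (successors {u, w, x}): φ is true.
  x (successors {u, w}): φ is true.
For instance, at v:
  At v: □□(s ∨ p) requires □(s ∨ p) at every successor {u, w, x}.
      At u: □(s ∨ p) requires s ∨ p at every successor {u, w, x}.
        At u: s ∨ p is true.
        At w: s ∨ p is true.
        At x: s ∨ p is true.
      So □(s ∨ p) is true at u.
      At w: □(s ∨ p) requires s ∨ p at every successor {u, w, x}.
        At u: s ∨ p is true.
        At w: s ∨ p is true.
        At x: s ∨ p is true.
      So □(s ∨ p) is true at w.
      At x: □(s ∨ p) requires s ∨ p at every successor {u, w}.
        At u: s ∨ p is true.
        At w: s ∨ p is true.
      So □(s ∨ p) is true at x.
  So □□(s ∨ p) is true at v.
Satisfying worlds: {u, v, w, x}

4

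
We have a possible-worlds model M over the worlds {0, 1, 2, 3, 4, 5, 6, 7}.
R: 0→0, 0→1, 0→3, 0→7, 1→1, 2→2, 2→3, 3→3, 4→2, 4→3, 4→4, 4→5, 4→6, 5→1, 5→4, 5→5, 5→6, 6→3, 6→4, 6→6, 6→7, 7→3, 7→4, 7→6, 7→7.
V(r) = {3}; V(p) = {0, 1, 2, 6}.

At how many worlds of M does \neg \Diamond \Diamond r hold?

1

Let φ = \neg \Diamond \Diamond r. Evaluate φ at each world:
  0 (successors {0, 1, 3, 7}): φ is false.
  1 (successors {1}): φ is true.
  2 (successors {2, 3}): φ is false.
  3 (successors {3}): φ is false.
  4 (successors {2, 3, 4, 5, 6}): φ is false.
  5 (successors {1, 4, 5, 6}): φ is false.
  6 (successors {3, 4, 6, 7}): φ is false.
  7 (successors {3, 4, 6, 7}): φ is false.
For instance, at 1:
  At 1: \Diamond \Diamond r is false, so \neg \Diamond \Diamond r is true.
    At 1: \Diamond \Diamond r requires \Diamond r at some successor in {1}.
      At 1: \Diamond r is false.
    So \Diamond \Diamond r is false at 1.
Satisfying worlds: {1}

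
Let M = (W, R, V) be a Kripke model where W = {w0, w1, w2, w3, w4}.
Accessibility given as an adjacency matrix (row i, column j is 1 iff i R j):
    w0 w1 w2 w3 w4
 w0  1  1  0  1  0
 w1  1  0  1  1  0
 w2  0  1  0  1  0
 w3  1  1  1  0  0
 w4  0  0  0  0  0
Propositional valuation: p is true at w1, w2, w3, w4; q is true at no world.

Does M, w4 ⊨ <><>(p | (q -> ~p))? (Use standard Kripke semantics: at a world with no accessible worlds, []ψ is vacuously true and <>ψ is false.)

Recall that <>ψ holds at a world iff ψ holds at some accessible world.
At w4: no accessible worlds, so <><>(p | (q -> ~p)) is false.

No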